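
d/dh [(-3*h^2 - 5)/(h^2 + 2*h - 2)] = 2*(-3*h^2 + 11*h + 5)/(h^4 + 4*h^3 - 8*h + 4)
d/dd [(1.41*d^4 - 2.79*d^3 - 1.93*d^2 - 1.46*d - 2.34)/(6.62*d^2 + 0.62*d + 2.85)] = (18.6684*d^5 - 15.8472*d^4 + 12.6144*d^3 - 15.3859*d^2 + 19.9806*d - 2.7102)/(43.8244*d^4 + 8.2088*d^3 + 38.1184*d^2 + 3.534*d + 8.1225)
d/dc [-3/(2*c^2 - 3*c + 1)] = 3*(4*c - 3)/(2*c^2 - 3*c + 1)^2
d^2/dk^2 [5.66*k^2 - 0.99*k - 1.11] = 11.3200000000000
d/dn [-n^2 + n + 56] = 1 - 2*n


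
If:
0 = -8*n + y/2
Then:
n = y/16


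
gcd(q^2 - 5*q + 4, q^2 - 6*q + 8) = q - 4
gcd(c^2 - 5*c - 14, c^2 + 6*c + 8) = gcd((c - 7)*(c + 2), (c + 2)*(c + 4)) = c + 2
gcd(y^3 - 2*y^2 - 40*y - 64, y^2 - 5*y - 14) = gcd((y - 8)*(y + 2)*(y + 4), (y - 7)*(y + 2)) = y + 2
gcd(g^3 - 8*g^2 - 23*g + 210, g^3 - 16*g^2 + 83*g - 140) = g - 7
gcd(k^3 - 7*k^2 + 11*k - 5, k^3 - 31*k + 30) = k^2 - 6*k + 5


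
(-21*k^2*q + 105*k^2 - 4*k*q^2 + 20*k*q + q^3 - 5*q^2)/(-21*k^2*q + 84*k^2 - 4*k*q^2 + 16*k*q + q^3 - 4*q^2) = (q - 5)/(q - 4)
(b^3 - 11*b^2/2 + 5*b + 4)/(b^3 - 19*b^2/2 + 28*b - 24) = (2*b^2 - 3*b - 2)/(2*b^2 - 11*b + 12)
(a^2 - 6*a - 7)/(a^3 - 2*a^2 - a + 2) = (a - 7)/(a^2 - 3*a + 2)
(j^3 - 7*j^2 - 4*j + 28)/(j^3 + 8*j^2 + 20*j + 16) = (j^2 - 9*j + 14)/(j^2 + 6*j + 8)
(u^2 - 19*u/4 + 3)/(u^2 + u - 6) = (u^2 - 19*u/4 + 3)/(u^2 + u - 6)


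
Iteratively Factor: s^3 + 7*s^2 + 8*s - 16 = (s + 4)*(s^2 + 3*s - 4) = (s - 1)*(s + 4)*(s + 4)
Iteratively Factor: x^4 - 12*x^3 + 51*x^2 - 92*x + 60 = (x - 2)*(x^3 - 10*x^2 + 31*x - 30) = (x - 5)*(x - 2)*(x^2 - 5*x + 6) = (x - 5)*(x - 3)*(x - 2)*(x - 2)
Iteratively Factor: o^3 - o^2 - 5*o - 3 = (o + 1)*(o^2 - 2*o - 3) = (o + 1)^2*(o - 3)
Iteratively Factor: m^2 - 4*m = (m - 4)*(m)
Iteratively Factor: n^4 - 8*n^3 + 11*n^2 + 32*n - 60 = (n - 5)*(n^3 - 3*n^2 - 4*n + 12) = (n - 5)*(n - 2)*(n^2 - n - 6) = (n - 5)*(n - 3)*(n - 2)*(n + 2)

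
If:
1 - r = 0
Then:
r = 1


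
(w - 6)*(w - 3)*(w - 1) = w^3 - 10*w^2 + 27*w - 18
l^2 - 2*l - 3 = (l - 3)*(l + 1)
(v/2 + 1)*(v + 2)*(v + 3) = v^3/2 + 7*v^2/2 + 8*v + 6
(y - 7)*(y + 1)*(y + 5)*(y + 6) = y^4 + 5*y^3 - 43*y^2 - 257*y - 210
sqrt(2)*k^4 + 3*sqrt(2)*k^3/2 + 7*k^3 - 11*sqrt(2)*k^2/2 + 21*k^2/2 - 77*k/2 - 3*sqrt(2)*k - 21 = (k - 2)*(k + 3)*(k + 7*sqrt(2)/2)*(sqrt(2)*k + sqrt(2)/2)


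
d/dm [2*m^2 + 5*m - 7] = 4*m + 5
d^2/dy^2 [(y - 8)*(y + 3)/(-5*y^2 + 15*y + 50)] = 4*(y^3 + 21*y^2 - 33*y + 103)/(5*(y^6 - 9*y^5 - 3*y^4 + 153*y^3 + 30*y^2 - 900*y - 1000))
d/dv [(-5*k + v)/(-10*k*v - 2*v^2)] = (-v*(5*k + v) - (5*k - v)*(5*k + 2*v))/(2*v^2*(5*k + v)^2)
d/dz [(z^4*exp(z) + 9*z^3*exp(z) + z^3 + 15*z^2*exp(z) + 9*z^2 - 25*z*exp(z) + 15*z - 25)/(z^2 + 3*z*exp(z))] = (z^6*exp(z) + 11*z^5*exp(z) + 9*z^4*exp(2*z) + 21*z^4*exp(z) + z^4 + 54*z^3*exp(2*z) - 46*z^3*exp(z) + 45*z^2*exp(2*z) + 7*z^2*exp(z) - 15*z^2 + 75*z*exp(z) + 50*z + 75*exp(z))/(z^2*(z^2 + 6*z*exp(z) + 9*exp(2*z)))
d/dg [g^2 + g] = 2*g + 1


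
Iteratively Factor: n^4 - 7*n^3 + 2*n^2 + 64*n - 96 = (n - 2)*(n^3 - 5*n^2 - 8*n + 48) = (n - 4)*(n - 2)*(n^2 - n - 12) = (n - 4)*(n - 2)*(n + 3)*(n - 4)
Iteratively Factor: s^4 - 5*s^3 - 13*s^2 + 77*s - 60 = (s - 1)*(s^3 - 4*s^2 - 17*s + 60) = (s - 5)*(s - 1)*(s^2 + s - 12) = (s - 5)*(s - 3)*(s - 1)*(s + 4)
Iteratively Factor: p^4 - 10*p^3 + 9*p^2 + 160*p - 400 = (p - 5)*(p^3 - 5*p^2 - 16*p + 80) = (p - 5)^2*(p^2 - 16) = (p - 5)^2*(p - 4)*(p + 4)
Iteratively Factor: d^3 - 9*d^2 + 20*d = (d - 4)*(d^2 - 5*d) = d*(d - 4)*(d - 5)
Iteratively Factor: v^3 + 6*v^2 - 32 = (v - 2)*(v^2 + 8*v + 16) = (v - 2)*(v + 4)*(v + 4)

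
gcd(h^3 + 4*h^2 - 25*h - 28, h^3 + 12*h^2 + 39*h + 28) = h^2 + 8*h + 7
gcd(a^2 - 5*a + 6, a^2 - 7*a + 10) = a - 2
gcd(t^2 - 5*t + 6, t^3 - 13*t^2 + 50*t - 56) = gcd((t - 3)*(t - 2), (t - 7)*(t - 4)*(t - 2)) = t - 2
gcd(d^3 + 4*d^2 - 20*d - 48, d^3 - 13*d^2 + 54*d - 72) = d - 4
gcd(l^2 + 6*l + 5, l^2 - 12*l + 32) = 1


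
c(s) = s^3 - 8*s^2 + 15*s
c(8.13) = 130.54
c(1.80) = 6.91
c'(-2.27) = 66.78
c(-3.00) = -144.00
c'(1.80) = -4.08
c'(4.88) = 8.36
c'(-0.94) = 32.69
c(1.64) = 7.49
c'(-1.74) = 51.92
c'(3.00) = -6.00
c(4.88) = -1.10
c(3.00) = 0.00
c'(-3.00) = 90.00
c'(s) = 3*s^2 - 16*s + 15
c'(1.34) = -1.05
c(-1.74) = -55.59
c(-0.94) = -22.00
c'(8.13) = 83.21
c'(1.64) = -3.17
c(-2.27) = -86.97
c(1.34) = 8.14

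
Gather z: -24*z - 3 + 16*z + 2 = -8*z - 1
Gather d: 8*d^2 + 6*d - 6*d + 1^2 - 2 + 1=8*d^2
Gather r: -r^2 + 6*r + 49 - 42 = -r^2 + 6*r + 7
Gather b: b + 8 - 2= b + 6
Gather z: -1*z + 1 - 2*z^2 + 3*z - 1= -2*z^2 + 2*z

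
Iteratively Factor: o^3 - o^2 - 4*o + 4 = (o - 1)*(o^2 - 4) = (o - 2)*(o - 1)*(o + 2)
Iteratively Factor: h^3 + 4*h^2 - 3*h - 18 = (h + 3)*(h^2 + h - 6) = (h - 2)*(h + 3)*(h + 3)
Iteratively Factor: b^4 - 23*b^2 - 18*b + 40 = (b + 4)*(b^3 - 4*b^2 - 7*b + 10) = (b - 5)*(b + 4)*(b^2 + b - 2) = (b - 5)*(b - 1)*(b + 4)*(b + 2)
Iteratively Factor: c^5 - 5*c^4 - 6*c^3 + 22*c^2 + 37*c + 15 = (c - 3)*(c^4 - 2*c^3 - 12*c^2 - 14*c - 5) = (c - 3)*(c + 1)*(c^3 - 3*c^2 - 9*c - 5) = (c - 5)*(c - 3)*(c + 1)*(c^2 + 2*c + 1) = (c - 5)*(c - 3)*(c + 1)^2*(c + 1)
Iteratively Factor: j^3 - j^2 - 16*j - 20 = (j - 5)*(j^2 + 4*j + 4) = (j - 5)*(j + 2)*(j + 2)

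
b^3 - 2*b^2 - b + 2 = (b - 2)*(b - 1)*(b + 1)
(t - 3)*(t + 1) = t^2 - 2*t - 3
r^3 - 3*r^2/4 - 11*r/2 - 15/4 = (r - 3)*(r + 1)*(r + 5/4)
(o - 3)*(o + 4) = o^2 + o - 12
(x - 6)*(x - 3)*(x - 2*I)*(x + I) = x^4 - 9*x^3 - I*x^3 + 20*x^2 + 9*I*x^2 - 18*x - 18*I*x + 36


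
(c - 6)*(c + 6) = c^2 - 36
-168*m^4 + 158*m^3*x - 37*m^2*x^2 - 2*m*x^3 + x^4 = (-4*m + x)*(-3*m + x)*(-2*m + x)*(7*m + x)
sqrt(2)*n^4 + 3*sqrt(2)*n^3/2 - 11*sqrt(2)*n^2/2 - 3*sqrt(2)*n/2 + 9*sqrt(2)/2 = (n - 3/2)*(n - 1)*(n + 3)*(sqrt(2)*n + sqrt(2))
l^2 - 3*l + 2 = (l - 2)*(l - 1)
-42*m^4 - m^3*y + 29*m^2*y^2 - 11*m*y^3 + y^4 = (-7*m + y)*(-3*m + y)*(-2*m + y)*(m + y)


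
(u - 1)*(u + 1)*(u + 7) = u^3 + 7*u^2 - u - 7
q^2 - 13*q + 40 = (q - 8)*(q - 5)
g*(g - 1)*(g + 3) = g^3 + 2*g^2 - 3*g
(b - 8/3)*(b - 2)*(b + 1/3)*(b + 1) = b^4 - 10*b^3/3 - 5*b^2/9 + 50*b/9 + 16/9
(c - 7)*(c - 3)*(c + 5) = c^3 - 5*c^2 - 29*c + 105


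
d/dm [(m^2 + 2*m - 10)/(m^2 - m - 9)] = (-3*m^2 + 2*m - 28)/(m^4 - 2*m^3 - 17*m^2 + 18*m + 81)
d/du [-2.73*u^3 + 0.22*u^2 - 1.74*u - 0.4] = -8.19*u^2 + 0.44*u - 1.74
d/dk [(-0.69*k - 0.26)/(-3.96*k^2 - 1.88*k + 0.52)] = (2.7324*k^2 + 1.2972*k - (0.69*k + 0.26)*(7.92*k + 1.88) - 0.3588)/(3.96*k^2 + 1.88*k - 0.52)^2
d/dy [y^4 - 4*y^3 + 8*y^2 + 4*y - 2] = 4*y^3 - 12*y^2 + 16*y + 4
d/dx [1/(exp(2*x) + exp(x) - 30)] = (-2*exp(x) - 1)*exp(x)/(exp(2*x) + exp(x) - 30)^2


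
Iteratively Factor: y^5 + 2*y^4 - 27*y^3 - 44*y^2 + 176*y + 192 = (y - 3)*(y^4 + 5*y^3 - 12*y^2 - 80*y - 64) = (y - 4)*(y - 3)*(y^3 + 9*y^2 + 24*y + 16) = (y - 4)*(y - 3)*(y + 4)*(y^2 + 5*y + 4) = (y - 4)*(y - 3)*(y + 1)*(y + 4)*(y + 4)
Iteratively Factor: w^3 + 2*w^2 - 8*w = (w - 2)*(w^2 + 4*w) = w*(w - 2)*(w + 4)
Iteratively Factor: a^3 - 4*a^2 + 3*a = (a)*(a^2 - 4*a + 3) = a*(a - 3)*(a - 1)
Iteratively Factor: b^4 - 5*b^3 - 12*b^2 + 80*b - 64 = (b + 4)*(b^3 - 9*b^2 + 24*b - 16) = (b - 4)*(b + 4)*(b^2 - 5*b + 4) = (b - 4)^2*(b + 4)*(b - 1)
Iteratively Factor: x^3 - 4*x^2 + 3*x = (x)*(x^2 - 4*x + 3) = x*(x - 1)*(x - 3)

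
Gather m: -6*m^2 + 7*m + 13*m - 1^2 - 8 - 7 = -6*m^2 + 20*m - 16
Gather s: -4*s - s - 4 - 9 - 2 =-5*s - 15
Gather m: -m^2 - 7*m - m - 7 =-m^2 - 8*m - 7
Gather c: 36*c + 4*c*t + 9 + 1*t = c*(4*t + 36) + t + 9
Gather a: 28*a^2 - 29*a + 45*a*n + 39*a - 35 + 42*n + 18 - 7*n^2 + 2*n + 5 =28*a^2 + a*(45*n + 10) - 7*n^2 + 44*n - 12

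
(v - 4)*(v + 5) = v^2 + v - 20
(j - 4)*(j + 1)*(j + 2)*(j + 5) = j^4 + 4*j^3 - 15*j^2 - 58*j - 40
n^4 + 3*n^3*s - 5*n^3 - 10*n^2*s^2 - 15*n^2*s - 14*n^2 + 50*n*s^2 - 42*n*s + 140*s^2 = (n - 7)*(n + 2)*(n - 2*s)*(n + 5*s)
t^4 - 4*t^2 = t^2*(t - 2)*(t + 2)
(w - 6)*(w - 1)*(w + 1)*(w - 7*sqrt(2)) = w^4 - 7*sqrt(2)*w^3 - 6*w^3 - w^2 + 42*sqrt(2)*w^2 + 6*w + 7*sqrt(2)*w - 42*sqrt(2)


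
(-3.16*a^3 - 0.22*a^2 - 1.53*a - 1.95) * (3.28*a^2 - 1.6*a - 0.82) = -10.3648*a^5 + 4.3344*a^4 - 2.0752*a^3 - 3.7676*a^2 + 4.3746*a + 1.599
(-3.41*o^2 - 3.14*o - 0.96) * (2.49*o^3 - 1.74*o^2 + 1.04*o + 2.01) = -8.4909*o^5 - 1.8852*o^4 - 0.473199999999999*o^3 - 8.4493*o^2 - 7.3098*o - 1.9296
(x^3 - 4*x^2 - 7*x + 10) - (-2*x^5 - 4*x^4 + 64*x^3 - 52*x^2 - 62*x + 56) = 2*x^5 + 4*x^4 - 63*x^3 + 48*x^2 + 55*x - 46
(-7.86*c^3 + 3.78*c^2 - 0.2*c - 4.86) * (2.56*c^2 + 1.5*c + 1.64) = -20.1216*c^5 - 2.1132*c^4 - 7.7324*c^3 - 6.5424*c^2 - 7.618*c - 7.9704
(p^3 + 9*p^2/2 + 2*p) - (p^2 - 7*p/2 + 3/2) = p^3 + 7*p^2/2 + 11*p/2 - 3/2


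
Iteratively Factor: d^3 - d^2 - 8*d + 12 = (d - 2)*(d^2 + d - 6) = (d - 2)^2*(d + 3)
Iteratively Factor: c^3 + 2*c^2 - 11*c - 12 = (c + 1)*(c^2 + c - 12) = (c - 3)*(c + 1)*(c + 4)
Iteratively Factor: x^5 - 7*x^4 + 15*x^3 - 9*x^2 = (x)*(x^4 - 7*x^3 + 15*x^2 - 9*x) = x*(x - 3)*(x^3 - 4*x^2 + 3*x) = x*(x - 3)*(x - 1)*(x^2 - 3*x) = x^2*(x - 3)*(x - 1)*(x - 3)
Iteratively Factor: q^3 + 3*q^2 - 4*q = (q)*(q^2 + 3*q - 4) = q*(q + 4)*(q - 1)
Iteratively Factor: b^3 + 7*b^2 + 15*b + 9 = (b + 3)*(b^2 + 4*b + 3) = (b + 3)^2*(b + 1)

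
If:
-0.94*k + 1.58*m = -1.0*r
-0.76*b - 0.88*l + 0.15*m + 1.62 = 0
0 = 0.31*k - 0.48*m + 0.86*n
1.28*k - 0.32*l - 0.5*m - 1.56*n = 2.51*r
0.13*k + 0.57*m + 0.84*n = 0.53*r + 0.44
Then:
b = -3.77806461367366*r - 1.42412523122791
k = 2.66701266760109*r + 0.988205114643112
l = 3.42545222542512*r + 3.17104897786476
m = 0.953792346547484*r + 0.587919498585143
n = -0.429015814666914*r - 0.0280723560680189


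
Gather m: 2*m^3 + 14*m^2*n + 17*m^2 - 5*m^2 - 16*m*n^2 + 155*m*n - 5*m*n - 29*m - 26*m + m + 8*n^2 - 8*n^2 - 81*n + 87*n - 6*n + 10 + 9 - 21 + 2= 2*m^3 + m^2*(14*n + 12) + m*(-16*n^2 + 150*n - 54)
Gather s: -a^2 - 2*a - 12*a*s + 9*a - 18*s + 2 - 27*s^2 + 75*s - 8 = -a^2 + 7*a - 27*s^2 + s*(57 - 12*a) - 6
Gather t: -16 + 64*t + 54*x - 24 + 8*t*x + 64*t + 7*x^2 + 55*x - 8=t*(8*x + 128) + 7*x^2 + 109*x - 48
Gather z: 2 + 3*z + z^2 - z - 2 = z^2 + 2*z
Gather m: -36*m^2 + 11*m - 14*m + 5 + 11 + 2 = -36*m^2 - 3*m + 18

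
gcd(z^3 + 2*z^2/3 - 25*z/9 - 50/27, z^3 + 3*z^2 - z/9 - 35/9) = z + 5/3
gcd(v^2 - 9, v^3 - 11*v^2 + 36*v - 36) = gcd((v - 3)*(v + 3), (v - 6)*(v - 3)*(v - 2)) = v - 3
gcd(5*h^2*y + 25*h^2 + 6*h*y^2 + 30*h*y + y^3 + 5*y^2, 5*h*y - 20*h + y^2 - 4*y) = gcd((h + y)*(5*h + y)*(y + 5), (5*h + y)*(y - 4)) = 5*h + y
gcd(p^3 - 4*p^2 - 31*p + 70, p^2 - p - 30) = p + 5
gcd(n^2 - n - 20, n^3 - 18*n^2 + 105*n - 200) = n - 5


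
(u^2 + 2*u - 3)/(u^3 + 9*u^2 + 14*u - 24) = (u + 3)/(u^2 + 10*u + 24)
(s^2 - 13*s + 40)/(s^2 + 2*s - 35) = (s - 8)/(s + 7)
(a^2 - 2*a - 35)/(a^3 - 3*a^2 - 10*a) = (-a^2 + 2*a + 35)/(a*(-a^2 + 3*a + 10))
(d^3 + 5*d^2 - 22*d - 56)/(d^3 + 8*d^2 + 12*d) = (d^2 + 3*d - 28)/(d*(d + 6))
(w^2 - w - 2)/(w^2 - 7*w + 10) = (w + 1)/(w - 5)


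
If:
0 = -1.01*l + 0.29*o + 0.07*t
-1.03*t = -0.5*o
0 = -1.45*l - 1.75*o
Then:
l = 0.00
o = 0.00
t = 0.00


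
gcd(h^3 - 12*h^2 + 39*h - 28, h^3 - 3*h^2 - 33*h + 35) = h^2 - 8*h + 7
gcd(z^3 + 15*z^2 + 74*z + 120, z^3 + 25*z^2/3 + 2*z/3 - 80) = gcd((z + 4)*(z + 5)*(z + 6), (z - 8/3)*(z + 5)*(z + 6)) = z^2 + 11*z + 30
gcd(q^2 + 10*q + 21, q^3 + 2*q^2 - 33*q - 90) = q + 3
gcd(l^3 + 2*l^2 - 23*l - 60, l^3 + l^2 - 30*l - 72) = l^2 + 7*l + 12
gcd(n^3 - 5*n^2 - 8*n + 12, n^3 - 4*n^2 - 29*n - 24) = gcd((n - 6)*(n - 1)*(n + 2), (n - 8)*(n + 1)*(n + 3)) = 1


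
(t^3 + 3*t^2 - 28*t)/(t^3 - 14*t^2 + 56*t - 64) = t*(t + 7)/(t^2 - 10*t + 16)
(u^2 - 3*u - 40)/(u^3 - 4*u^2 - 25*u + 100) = (u - 8)/(u^2 - 9*u + 20)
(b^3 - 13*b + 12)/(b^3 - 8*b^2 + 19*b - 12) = (b + 4)/(b - 4)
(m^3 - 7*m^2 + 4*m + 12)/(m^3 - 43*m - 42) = (m^2 - 8*m + 12)/(m^2 - m - 42)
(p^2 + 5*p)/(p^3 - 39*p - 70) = p/(p^2 - 5*p - 14)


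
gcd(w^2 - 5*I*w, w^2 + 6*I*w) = w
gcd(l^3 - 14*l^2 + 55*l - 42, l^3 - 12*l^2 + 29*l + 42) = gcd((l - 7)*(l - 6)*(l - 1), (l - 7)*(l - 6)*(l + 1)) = l^2 - 13*l + 42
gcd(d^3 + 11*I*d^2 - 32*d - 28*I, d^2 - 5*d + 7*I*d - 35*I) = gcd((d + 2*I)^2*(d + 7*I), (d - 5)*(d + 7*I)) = d + 7*I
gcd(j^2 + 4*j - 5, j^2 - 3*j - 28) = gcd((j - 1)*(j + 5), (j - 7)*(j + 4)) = 1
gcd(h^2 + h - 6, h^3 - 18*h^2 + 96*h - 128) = h - 2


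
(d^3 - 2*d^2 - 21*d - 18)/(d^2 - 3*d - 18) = d + 1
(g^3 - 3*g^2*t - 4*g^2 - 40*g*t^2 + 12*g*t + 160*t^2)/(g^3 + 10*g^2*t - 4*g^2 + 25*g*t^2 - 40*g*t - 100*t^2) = (g - 8*t)/(g + 5*t)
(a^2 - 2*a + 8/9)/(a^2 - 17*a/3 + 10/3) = (a - 4/3)/(a - 5)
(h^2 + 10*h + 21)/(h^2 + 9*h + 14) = (h + 3)/(h + 2)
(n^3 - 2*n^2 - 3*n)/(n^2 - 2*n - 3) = n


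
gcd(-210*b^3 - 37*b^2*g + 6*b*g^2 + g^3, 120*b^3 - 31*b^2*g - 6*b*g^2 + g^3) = 5*b + g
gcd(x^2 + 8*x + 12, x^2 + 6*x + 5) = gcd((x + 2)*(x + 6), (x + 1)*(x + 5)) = 1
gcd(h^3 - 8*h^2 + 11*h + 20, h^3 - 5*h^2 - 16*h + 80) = h^2 - 9*h + 20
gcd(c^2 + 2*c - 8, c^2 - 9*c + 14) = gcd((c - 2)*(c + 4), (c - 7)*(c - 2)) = c - 2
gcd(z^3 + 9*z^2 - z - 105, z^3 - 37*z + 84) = z^2 + 4*z - 21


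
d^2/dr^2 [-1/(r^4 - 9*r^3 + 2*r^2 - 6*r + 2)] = 2*((6*r^2 - 27*r + 2)*(r^4 - 9*r^3 + 2*r^2 - 6*r + 2) - (4*r^3 - 27*r^2 + 4*r - 6)^2)/(r^4 - 9*r^3 + 2*r^2 - 6*r + 2)^3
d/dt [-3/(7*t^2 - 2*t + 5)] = 6*(7*t - 1)/(7*t^2 - 2*t + 5)^2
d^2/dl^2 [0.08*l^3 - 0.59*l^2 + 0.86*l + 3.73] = 0.48*l - 1.18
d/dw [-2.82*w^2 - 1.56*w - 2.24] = -5.64*w - 1.56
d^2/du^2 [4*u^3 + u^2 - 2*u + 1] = 24*u + 2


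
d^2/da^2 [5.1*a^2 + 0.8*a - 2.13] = 10.2000000000000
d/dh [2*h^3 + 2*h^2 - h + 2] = 6*h^2 + 4*h - 1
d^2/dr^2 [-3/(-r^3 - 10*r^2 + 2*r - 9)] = 6*(-(3*r + 10)*(r^3 + 10*r^2 - 2*r + 9) + (3*r^2 + 20*r - 2)^2)/(r^3 + 10*r^2 - 2*r + 9)^3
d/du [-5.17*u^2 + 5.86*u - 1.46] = 5.86 - 10.34*u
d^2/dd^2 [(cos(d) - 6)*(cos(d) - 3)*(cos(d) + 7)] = 177*cos(d)/4 + 4*cos(2*d) - 9*cos(3*d)/4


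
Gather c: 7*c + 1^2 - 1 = 7*c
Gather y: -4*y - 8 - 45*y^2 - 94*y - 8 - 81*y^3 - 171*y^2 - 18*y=-81*y^3 - 216*y^2 - 116*y - 16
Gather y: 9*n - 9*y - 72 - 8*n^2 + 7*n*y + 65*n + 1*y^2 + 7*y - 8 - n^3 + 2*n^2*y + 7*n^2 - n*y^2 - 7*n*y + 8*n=-n^3 - n^2 + 82*n + y^2*(1 - n) + y*(2*n^2 - 2) - 80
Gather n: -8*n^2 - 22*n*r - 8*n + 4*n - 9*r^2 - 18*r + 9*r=-8*n^2 + n*(-22*r - 4) - 9*r^2 - 9*r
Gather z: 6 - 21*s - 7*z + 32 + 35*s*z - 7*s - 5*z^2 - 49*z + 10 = -28*s - 5*z^2 + z*(35*s - 56) + 48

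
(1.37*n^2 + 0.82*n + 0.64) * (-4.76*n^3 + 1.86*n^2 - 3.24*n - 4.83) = -6.5212*n^5 - 1.355*n^4 - 5.96*n^3 - 8.0835*n^2 - 6.0342*n - 3.0912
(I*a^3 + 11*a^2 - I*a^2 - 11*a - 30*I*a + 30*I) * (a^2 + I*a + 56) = I*a^5 + 10*a^4 - I*a^4 - 10*a^3 + 37*I*a^3 + 646*a^2 - 37*I*a^2 - 646*a - 1680*I*a + 1680*I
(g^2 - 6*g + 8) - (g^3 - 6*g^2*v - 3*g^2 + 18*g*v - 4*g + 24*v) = -g^3 + 6*g^2*v + 4*g^2 - 18*g*v - 2*g - 24*v + 8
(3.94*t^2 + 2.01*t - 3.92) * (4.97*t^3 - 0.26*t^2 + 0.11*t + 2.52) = 19.5818*t^5 + 8.9653*t^4 - 19.5716*t^3 + 11.1691*t^2 + 4.634*t - 9.8784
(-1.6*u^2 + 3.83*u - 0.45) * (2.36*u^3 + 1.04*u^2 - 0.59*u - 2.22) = -3.776*u^5 + 7.3748*u^4 + 3.8652*u^3 + 0.8243*u^2 - 8.2371*u + 0.999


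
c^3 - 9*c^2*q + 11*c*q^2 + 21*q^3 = (c - 7*q)*(c - 3*q)*(c + q)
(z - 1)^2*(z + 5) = z^3 + 3*z^2 - 9*z + 5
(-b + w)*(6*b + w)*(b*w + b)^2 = -6*b^4*w^2 - 12*b^4*w - 6*b^4 + 5*b^3*w^3 + 10*b^3*w^2 + 5*b^3*w + b^2*w^4 + 2*b^2*w^3 + b^2*w^2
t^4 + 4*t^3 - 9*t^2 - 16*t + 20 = (t - 2)*(t - 1)*(t + 2)*(t + 5)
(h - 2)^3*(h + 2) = h^4 - 4*h^3 + 16*h - 16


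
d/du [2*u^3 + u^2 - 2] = 2*u*(3*u + 1)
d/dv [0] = 0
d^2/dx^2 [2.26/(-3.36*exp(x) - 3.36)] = 0.672619047619047*(1 - exp(x))*exp(x)/(exp(x) + 1)^3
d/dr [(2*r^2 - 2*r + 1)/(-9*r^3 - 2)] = (18*r^4 - 36*r^3 + 27*r^2 - 8*r + 4)/(81*r^6 + 36*r^3 + 4)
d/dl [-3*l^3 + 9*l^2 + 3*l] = -9*l^2 + 18*l + 3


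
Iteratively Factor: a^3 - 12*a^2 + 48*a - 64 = (a - 4)*(a^2 - 8*a + 16) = (a - 4)^2*(a - 4)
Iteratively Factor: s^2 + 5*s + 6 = (s + 2)*(s + 3)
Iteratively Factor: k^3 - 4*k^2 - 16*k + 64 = (k - 4)*(k^2 - 16) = (k - 4)*(k + 4)*(k - 4)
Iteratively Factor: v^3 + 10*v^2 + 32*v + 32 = (v + 4)*(v^2 + 6*v + 8) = (v + 2)*(v + 4)*(v + 4)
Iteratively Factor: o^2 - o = (o - 1)*(o)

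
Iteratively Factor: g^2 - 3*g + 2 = (g - 2)*(g - 1)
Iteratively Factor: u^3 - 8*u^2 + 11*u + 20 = (u - 5)*(u^2 - 3*u - 4) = (u - 5)*(u + 1)*(u - 4)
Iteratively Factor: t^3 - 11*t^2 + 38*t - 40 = (t - 5)*(t^2 - 6*t + 8) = (t - 5)*(t - 4)*(t - 2)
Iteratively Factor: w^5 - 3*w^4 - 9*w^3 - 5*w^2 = (w + 1)*(w^4 - 4*w^3 - 5*w^2) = w*(w + 1)*(w^3 - 4*w^2 - 5*w) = w*(w - 5)*(w + 1)*(w^2 + w) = w^2*(w - 5)*(w + 1)*(w + 1)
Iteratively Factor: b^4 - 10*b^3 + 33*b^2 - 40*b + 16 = (b - 1)*(b^3 - 9*b^2 + 24*b - 16) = (b - 4)*(b - 1)*(b^2 - 5*b + 4) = (b - 4)^2*(b - 1)*(b - 1)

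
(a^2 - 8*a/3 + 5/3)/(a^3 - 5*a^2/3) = (a - 1)/a^2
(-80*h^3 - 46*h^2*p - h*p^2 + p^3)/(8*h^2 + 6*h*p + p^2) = (-40*h^2 - 3*h*p + p^2)/(4*h + p)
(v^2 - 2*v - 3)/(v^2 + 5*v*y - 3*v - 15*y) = (v + 1)/(v + 5*y)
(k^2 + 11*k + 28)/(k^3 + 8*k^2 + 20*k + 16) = (k + 7)/(k^2 + 4*k + 4)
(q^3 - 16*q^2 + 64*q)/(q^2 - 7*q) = (q^2 - 16*q + 64)/(q - 7)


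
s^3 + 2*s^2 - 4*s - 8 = (s - 2)*(s + 2)^2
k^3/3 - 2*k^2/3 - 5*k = k*(k/3 + 1)*(k - 5)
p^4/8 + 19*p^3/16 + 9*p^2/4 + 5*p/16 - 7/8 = (p/4 + 1/4)*(p/2 + 1)*(p - 1/2)*(p + 7)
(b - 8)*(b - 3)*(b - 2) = b^3 - 13*b^2 + 46*b - 48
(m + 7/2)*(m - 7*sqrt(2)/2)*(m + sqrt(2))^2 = m^4 - 3*sqrt(2)*m^3/2 + 7*m^3/2 - 12*m^2 - 21*sqrt(2)*m^2/4 - 42*m - 7*sqrt(2)*m - 49*sqrt(2)/2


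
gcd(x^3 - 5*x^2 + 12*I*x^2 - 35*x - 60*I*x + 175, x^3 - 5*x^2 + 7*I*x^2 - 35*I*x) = x^2 + x*(-5 + 7*I) - 35*I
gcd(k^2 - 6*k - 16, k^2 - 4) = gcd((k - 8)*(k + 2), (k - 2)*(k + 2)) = k + 2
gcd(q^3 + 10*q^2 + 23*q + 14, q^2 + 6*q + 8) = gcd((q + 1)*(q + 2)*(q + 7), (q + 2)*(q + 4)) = q + 2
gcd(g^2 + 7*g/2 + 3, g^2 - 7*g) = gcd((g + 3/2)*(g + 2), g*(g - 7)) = 1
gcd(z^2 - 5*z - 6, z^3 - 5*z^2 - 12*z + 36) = z - 6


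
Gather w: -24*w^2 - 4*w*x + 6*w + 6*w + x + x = -24*w^2 + w*(12 - 4*x) + 2*x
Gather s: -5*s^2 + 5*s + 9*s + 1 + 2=-5*s^2 + 14*s + 3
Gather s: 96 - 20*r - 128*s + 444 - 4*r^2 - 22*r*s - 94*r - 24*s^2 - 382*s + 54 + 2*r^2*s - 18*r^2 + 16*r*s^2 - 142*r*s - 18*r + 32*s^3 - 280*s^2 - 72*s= -22*r^2 - 132*r + 32*s^3 + s^2*(16*r - 304) + s*(2*r^2 - 164*r - 582) + 594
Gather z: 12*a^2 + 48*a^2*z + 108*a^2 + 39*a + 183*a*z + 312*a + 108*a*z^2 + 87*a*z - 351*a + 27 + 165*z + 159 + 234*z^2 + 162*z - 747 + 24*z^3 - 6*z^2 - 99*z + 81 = 120*a^2 + 24*z^3 + z^2*(108*a + 228) + z*(48*a^2 + 270*a + 228) - 480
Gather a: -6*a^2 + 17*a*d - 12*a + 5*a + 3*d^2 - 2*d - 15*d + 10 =-6*a^2 + a*(17*d - 7) + 3*d^2 - 17*d + 10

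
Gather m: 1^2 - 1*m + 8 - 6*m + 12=21 - 7*m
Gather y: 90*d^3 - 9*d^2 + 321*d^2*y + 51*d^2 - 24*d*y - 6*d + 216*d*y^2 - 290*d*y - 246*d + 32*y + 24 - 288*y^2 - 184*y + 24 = 90*d^3 + 42*d^2 - 252*d + y^2*(216*d - 288) + y*(321*d^2 - 314*d - 152) + 48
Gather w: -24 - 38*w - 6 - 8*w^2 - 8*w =-8*w^2 - 46*w - 30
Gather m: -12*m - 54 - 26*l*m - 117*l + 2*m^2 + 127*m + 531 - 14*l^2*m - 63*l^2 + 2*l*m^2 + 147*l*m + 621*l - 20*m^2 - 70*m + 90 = -63*l^2 + 504*l + m^2*(2*l - 18) + m*(-14*l^2 + 121*l + 45) + 567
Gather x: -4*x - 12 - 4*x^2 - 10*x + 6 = -4*x^2 - 14*x - 6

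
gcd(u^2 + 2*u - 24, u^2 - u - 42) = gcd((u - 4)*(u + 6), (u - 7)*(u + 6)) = u + 6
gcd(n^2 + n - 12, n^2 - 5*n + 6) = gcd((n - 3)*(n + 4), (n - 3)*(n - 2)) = n - 3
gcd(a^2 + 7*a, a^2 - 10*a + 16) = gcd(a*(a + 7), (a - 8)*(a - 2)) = 1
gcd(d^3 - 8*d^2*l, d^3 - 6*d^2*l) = d^2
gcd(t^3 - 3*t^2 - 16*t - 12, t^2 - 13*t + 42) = t - 6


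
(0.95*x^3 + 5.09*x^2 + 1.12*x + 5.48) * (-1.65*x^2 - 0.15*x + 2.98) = -1.5675*x^5 - 8.541*x^4 + 0.2195*x^3 + 5.9582*x^2 + 2.5156*x + 16.3304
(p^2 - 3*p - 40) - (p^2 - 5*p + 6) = 2*p - 46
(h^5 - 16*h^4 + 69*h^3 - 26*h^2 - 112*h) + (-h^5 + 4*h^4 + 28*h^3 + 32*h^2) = -12*h^4 + 97*h^3 + 6*h^2 - 112*h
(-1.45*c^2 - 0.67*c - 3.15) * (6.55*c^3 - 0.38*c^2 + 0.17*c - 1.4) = -9.4975*c^5 - 3.8375*c^4 - 20.6244*c^3 + 3.1131*c^2 + 0.4025*c + 4.41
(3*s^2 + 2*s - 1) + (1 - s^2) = 2*s^2 + 2*s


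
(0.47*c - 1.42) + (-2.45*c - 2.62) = -1.98*c - 4.04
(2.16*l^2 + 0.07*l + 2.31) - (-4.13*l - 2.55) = 2.16*l^2 + 4.2*l + 4.86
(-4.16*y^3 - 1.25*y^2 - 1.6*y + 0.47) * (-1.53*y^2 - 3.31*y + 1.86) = 6.3648*y^5 + 15.6821*y^4 - 1.1521*y^3 + 2.2519*y^2 - 4.5317*y + 0.8742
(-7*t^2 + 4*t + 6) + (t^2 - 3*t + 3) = -6*t^2 + t + 9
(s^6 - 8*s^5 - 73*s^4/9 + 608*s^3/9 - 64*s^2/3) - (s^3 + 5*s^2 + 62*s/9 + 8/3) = s^6 - 8*s^5 - 73*s^4/9 + 599*s^3/9 - 79*s^2/3 - 62*s/9 - 8/3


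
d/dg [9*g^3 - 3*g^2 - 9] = 3*g*(9*g - 2)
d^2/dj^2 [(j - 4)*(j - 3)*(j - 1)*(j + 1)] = 12*j^2 - 42*j + 22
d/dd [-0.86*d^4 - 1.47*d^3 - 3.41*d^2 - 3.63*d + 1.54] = -3.44*d^3 - 4.41*d^2 - 6.82*d - 3.63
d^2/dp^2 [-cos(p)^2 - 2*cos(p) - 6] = 2*cos(p) + 2*cos(2*p)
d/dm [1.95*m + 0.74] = 1.95000000000000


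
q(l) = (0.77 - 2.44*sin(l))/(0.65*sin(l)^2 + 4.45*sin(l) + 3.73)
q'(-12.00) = -0.27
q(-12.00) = -0.09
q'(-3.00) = 1.26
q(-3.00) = 0.36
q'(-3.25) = 0.70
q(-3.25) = 0.12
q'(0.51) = -0.30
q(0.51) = -0.07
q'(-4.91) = -0.03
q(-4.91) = -0.19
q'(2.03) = 0.08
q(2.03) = -0.17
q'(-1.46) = -429.36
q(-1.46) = -63.07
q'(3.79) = 5.52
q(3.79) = 1.75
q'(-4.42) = 0.05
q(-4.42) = -0.18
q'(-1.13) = -78.40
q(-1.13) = 12.56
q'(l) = (0.77 - 2.44*sin(l))*(-1.3*sin(l)*cos(l) - 4.45*cos(l))/(0.65*sin(l)^2 + 4.45*sin(l) + 3.73)^2 - 2.44*cos(l)/(0.65*sin(l)^2 + 4.45*sin(l) + 3.73)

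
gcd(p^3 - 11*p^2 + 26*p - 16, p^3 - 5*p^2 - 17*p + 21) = p - 1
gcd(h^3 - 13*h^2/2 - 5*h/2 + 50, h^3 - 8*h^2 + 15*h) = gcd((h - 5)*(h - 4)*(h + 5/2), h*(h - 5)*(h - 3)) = h - 5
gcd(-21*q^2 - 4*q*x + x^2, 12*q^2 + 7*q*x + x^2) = 3*q + x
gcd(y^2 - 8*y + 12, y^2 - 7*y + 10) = y - 2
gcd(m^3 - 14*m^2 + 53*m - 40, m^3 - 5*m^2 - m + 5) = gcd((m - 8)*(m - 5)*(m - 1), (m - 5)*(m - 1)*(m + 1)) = m^2 - 6*m + 5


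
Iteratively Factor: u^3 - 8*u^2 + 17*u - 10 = (u - 5)*(u^2 - 3*u + 2) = (u - 5)*(u - 1)*(u - 2)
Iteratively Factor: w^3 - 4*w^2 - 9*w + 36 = (w - 4)*(w^2 - 9) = (w - 4)*(w + 3)*(w - 3)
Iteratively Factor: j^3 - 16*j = (j + 4)*(j^2 - 4*j) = (j - 4)*(j + 4)*(j)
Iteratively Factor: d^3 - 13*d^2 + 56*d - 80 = (d - 4)*(d^2 - 9*d + 20) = (d - 5)*(d - 4)*(d - 4)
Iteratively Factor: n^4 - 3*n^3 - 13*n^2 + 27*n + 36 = (n + 3)*(n^3 - 6*n^2 + 5*n + 12) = (n - 3)*(n + 3)*(n^2 - 3*n - 4) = (n - 4)*(n - 3)*(n + 3)*(n + 1)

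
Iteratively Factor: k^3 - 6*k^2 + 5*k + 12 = (k - 4)*(k^2 - 2*k - 3) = (k - 4)*(k - 3)*(k + 1)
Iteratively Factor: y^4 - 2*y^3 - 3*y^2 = (y)*(y^3 - 2*y^2 - 3*y) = y*(y + 1)*(y^2 - 3*y) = y*(y - 3)*(y + 1)*(y)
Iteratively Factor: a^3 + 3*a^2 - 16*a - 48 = (a + 3)*(a^2 - 16) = (a + 3)*(a + 4)*(a - 4)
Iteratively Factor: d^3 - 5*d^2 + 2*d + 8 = (d + 1)*(d^2 - 6*d + 8) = (d - 4)*(d + 1)*(d - 2)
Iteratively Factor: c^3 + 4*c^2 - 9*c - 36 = (c + 3)*(c^2 + c - 12) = (c - 3)*(c + 3)*(c + 4)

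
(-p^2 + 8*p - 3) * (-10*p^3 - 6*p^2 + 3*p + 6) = 10*p^5 - 74*p^4 - 21*p^3 + 36*p^2 + 39*p - 18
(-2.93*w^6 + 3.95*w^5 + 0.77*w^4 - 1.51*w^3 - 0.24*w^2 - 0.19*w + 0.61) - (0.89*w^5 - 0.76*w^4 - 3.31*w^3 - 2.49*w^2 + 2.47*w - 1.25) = -2.93*w^6 + 3.06*w^5 + 1.53*w^4 + 1.8*w^3 + 2.25*w^2 - 2.66*w + 1.86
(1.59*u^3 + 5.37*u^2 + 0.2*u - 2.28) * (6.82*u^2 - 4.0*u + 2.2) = 10.8438*u^5 + 30.2634*u^4 - 16.618*u^3 - 4.5356*u^2 + 9.56*u - 5.016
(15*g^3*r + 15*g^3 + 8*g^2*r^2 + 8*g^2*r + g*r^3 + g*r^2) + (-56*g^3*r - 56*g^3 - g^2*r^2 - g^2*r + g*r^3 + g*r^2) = -41*g^3*r - 41*g^3 + 7*g^2*r^2 + 7*g^2*r + 2*g*r^3 + 2*g*r^2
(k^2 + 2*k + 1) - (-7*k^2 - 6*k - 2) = 8*k^2 + 8*k + 3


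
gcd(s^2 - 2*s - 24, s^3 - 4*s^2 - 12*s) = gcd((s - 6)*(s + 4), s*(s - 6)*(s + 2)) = s - 6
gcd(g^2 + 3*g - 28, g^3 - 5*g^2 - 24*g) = 1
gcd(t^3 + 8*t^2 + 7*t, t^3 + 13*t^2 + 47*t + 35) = t^2 + 8*t + 7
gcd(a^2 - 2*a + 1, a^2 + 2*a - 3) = a - 1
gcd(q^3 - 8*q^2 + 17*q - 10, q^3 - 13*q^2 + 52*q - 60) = q^2 - 7*q + 10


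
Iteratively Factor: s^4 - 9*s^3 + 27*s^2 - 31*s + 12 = (s - 1)*(s^3 - 8*s^2 + 19*s - 12) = (s - 3)*(s - 1)*(s^2 - 5*s + 4) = (s - 3)*(s - 1)^2*(s - 4)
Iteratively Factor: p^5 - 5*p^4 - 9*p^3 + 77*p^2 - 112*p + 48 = (p - 4)*(p^4 - p^3 - 13*p^2 + 25*p - 12) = (p - 4)*(p - 1)*(p^3 - 13*p + 12) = (p - 4)*(p - 1)^2*(p^2 + p - 12) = (p - 4)*(p - 1)^2*(p + 4)*(p - 3)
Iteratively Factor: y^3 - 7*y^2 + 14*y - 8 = (y - 4)*(y^2 - 3*y + 2) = (y - 4)*(y - 1)*(y - 2)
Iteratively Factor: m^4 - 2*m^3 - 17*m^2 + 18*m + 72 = (m - 3)*(m^3 + m^2 - 14*m - 24) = (m - 3)*(m + 2)*(m^2 - m - 12) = (m - 3)*(m + 2)*(m + 3)*(m - 4)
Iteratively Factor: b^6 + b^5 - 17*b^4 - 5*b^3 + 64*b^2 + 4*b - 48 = (b + 1)*(b^5 - 17*b^3 + 12*b^2 + 52*b - 48) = (b - 2)*(b + 1)*(b^4 + 2*b^3 - 13*b^2 - 14*b + 24) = (b - 2)*(b + 1)*(b + 4)*(b^3 - 2*b^2 - 5*b + 6) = (b - 2)*(b - 1)*(b + 1)*(b + 4)*(b^2 - b - 6) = (b - 3)*(b - 2)*(b - 1)*(b + 1)*(b + 4)*(b + 2)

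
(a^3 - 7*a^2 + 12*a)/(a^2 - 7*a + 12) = a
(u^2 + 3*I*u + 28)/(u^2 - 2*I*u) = (u^2 + 3*I*u + 28)/(u*(u - 2*I))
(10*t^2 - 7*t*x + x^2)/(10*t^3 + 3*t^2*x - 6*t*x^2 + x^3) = 1/(t + x)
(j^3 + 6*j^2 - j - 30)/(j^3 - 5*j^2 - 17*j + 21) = (j^2 + 3*j - 10)/(j^2 - 8*j + 7)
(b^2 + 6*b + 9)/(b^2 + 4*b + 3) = (b + 3)/(b + 1)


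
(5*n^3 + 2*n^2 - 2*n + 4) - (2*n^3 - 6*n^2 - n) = 3*n^3 + 8*n^2 - n + 4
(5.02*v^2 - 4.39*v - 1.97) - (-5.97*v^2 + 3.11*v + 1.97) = 10.99*v^2 - 7.5*v - 3.94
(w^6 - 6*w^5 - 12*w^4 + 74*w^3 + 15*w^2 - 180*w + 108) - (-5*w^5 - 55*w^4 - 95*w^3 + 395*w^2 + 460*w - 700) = w^6 - w^5 + 43*w^4 + 169*w^3 - 380*w^2 - 640*w + 808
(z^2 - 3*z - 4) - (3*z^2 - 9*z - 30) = -2*z^2 + 6*z + 26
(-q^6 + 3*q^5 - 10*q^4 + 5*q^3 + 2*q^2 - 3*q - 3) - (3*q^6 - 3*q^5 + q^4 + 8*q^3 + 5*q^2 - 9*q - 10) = -4*q^6 + 6*q^5 - 11*q^4 - 3*q^3 - 3*q^2 + 6*q + 7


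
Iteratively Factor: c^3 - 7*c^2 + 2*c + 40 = (c - 4)*(c^2 - 3*c - 10) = (c - 4)*(c + 2)*(c - 5)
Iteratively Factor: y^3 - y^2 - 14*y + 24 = (y + 4)*(y^2 - 5*y + 6) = (y - 2)*(y + 4)*(y - 3)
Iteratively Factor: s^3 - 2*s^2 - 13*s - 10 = (s - 5)*(s^2 + 3*s + 2) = (s - 5)*(s + 1)*(s + 2)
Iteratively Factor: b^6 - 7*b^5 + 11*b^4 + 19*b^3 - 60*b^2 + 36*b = (b - 3)*(b^5 - 4*b^4 - b^3 + 16*b^2 - 12*b) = (b - 3)*(b - 1)*(b^4 - 3*b^3 - 4*b^2 + 12*b) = (b - 3)*(b - 2)*(b - 1)*(b^3 - b^2 - 6*b) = (b - 3)^2*(b - 2)*(b - 1)*(b^2 + 2*b) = b*(b - 3)^2*(b - 2)*(b - 1)*(b + 2)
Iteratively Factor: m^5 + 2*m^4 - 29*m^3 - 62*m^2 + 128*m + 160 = (m + 4)*(m^4 - 2*m^3 - 21*m^2 + 22*m + 40) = (m + 4)^2*(m^3 - 6*m^2 + 3*m + 10) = (m - 5)*(m + 4)^2*(m^2 - m - 2) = (m - 5)*(m + 1)*(m + 4)^2*(m - 2)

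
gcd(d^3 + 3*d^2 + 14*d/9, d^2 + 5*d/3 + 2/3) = d + 2/3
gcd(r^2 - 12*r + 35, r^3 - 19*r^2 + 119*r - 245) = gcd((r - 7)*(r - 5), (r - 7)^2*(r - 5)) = r^2 - 12*r + 35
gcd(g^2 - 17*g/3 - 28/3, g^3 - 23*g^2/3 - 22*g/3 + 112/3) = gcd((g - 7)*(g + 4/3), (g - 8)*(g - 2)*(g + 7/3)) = 1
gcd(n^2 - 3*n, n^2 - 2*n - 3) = n - 3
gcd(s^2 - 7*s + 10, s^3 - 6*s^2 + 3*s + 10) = s^2 - 7*s + 10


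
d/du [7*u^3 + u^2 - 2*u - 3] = 21*u^2 + 2*u - 2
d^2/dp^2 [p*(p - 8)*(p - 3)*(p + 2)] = 12*p^2 - 54*p + 4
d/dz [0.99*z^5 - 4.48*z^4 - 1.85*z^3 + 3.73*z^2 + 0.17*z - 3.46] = 4.95*z^4 - 17.92*z^3 - 5.55*z^2 + 7.46*z + 0.17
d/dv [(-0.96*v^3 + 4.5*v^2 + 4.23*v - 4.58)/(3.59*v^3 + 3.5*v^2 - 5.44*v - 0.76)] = (-19.515*v^4 - 19.9266*v^3 + 12.2304*v^2 + 25.22*v - 28.13)/(12.8881*v^6 + 25.13*v^5 - 26.8092*v^4 - 43.5368*v^3 + 24.2736*v^2 + 8.2688*v + 0.5776)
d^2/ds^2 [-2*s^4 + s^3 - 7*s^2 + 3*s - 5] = -24*s^2 + 6*s - 14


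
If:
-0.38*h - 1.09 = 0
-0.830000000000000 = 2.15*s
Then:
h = -2.87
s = -0.39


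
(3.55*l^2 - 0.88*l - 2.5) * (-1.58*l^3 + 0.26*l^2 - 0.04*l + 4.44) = -5.609*l^5 + 2.3134*l^4 + 3.5792*l^3 + 15.1472*l^2 - 3.8072*l - 11.1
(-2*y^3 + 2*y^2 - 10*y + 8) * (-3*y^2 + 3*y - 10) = 6*y^5 - 12*y^4 + 56*y^3 - 74*y^2 + 124*y - 80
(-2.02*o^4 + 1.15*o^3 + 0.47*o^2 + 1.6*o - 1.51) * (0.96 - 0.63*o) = 1.2726*o^5 - 2.6637*o^4 + 0.8079*o^3 - 0.5568*o^2 + 2.4873*o - 1.4496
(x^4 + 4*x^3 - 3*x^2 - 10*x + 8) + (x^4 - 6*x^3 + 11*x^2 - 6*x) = 2*x^4 - 2*x^3 + 8*x^2 - 16*x + 8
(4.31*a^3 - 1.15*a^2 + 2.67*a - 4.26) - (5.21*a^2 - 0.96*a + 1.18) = 4.31*a^3 - 6.36*a^2 + 3.63*a - 5.44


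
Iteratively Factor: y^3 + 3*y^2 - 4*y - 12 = (y + 2)*(y^2 + y - 6) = (y - 2)*(y + 2)*(y + 3)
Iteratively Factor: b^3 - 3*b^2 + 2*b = (b - 2)*(b^2 - b) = (b - 2)*(b - 1)*(b)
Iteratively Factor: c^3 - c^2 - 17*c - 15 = (c + 3)*(c^2 - 4*c - 5) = (c + 1)*(c + 3)*(c - 5)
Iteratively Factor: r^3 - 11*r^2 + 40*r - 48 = (r - 4)*(r^2 - 7*r + 12) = (r - 4)^2*(r - 3)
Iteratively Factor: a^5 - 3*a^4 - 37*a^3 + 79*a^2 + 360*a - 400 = (a + 4)*(a^4 - 7*a^3 - 9*a^2 + 115*a - 100) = (a - 1)*(a + 4)*(a^3 - 6*a^2 - 15*a + 100) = (a - 5)*(a - 1)*(a + 4)*(a^2 - a - 20) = (a - 5)^2*(a - 1)*(a + 4)*(a + 4)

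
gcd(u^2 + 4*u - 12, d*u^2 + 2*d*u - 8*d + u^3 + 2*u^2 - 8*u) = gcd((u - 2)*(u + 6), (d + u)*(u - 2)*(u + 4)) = u - 2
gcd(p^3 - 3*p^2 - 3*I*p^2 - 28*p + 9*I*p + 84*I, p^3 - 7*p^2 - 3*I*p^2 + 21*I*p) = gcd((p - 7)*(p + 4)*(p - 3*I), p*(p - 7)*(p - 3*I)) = p^2 + p*(-7 - 3*I) + 21*I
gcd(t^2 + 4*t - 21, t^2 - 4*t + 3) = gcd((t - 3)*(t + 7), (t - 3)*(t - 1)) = t - 3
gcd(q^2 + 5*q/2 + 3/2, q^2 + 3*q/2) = q + 3/2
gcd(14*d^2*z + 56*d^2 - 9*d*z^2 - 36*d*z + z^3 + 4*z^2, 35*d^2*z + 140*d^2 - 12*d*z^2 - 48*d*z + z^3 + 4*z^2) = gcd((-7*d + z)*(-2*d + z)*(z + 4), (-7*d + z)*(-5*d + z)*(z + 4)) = -7*d*z - 28*d + z^2 + 4*z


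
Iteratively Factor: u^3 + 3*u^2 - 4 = (u + 2)*(u^2 + u - 2) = (u - 1)*(u + 2)*(u + 2)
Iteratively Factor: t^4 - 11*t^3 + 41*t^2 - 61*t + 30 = (t - 2)*(t^3 - 9*t^2 + 23*t - 15) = (t - 3)*(t - 2)*(t^2 - 6*t + 5) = (t - 3)*(t - 2)*(t - 1)*(t - 5)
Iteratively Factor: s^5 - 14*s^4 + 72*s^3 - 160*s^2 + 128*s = (s - 4)*(s^4 - 10*s^3 + 32*s^2 - 32*s) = s*(s - 4)*(s^3 - 10*s^2 + 32*s - 32) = s*(s - 4)*(s - 2)*(s^2 - 8*s + 16) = s*(s - 4)^2*(s - 2)*(s - 4)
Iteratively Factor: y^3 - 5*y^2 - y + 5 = (y - 5)*(y^2 - 1) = (y - 5)*(y - 1)*(y + 1)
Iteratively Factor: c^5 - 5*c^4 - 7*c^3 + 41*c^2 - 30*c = (c)*(c^4 - 5*c^3 - 7*c^2 + 41*c - 30) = c*(c - 2)*(c^3 - 3*c^2 - 13*c + 15) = c*(c - 5)*(c - 2)*(c^2 + 2*c - 3) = c*(c - 5)*(c - 2)*(c - 1)*(c + 3)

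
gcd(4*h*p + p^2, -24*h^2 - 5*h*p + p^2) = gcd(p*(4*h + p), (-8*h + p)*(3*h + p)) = 1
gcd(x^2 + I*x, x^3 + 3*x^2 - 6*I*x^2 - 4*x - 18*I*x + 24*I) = 1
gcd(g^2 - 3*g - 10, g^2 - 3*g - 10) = g^2 - 3*g - 10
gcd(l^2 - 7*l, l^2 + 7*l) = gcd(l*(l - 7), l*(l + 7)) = l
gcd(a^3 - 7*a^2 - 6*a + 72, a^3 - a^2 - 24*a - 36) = a^2 - 3*a - 18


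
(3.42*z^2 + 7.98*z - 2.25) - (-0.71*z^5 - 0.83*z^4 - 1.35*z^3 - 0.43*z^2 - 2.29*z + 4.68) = 0.71*z^5 + 0.83*z^4 + 1.35*z^3 + 3.85*z^2 + 10.27*z - 6.93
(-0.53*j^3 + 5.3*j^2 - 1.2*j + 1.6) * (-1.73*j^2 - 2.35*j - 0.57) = 0.9169*j^5 - 7.9235*j^4 - 10.0769*j^3 - 2.969*j^2 - 3.076*j - 0.912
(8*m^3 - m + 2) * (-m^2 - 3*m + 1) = -8*m^5 - 24*m^4 + 9*m^3 + m^2 - 7*m + 2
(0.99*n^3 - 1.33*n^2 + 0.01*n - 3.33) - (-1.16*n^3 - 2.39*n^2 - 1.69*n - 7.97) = 2.15*n^3 + 1.06*n^2 + 1.7*n + 4.64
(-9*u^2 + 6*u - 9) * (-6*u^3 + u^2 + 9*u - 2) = 54*u^5 - 45*u^4 - 21*u^3 + 63*u^2 - 93*u + 18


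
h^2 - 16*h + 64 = (h - 8)^2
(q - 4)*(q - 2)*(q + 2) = q^3 - 4*q^2 - 4*q + 16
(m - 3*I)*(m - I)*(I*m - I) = I*m^3 + 4*m^2 - I*m^2 - 4*m - 3*I*m + 3*I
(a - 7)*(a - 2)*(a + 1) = a^3 - 8*a^2 + 5*a + 14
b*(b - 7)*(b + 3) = b^3 - 4*b^2 - 21*b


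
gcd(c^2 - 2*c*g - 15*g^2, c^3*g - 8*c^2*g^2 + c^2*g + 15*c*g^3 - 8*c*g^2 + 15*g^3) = c - 5*g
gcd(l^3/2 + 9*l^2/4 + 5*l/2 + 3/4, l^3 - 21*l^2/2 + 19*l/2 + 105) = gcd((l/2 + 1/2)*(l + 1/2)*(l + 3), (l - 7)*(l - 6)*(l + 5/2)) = 1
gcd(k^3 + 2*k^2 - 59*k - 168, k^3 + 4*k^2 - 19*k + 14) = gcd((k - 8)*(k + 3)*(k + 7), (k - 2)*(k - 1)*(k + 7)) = k + 7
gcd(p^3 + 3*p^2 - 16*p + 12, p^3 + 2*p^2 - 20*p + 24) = p^2 + 4*p - 12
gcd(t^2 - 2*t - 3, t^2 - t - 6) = t - 3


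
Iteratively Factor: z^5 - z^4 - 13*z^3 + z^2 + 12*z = (z + 3)*(z^4 - 4*z^3 - z^2 + 4*z) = z*(z + 3)*(z^3 - 4*z^2 - z + 4) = z*(z + 1)*(z + 3)*(z^2 - 5*z + 4) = z*(z - 1)*(z + 1)*(z + 3)*(z - 4)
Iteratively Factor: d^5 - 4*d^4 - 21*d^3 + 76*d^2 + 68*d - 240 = (d - 3)*(d^4 - d^3 - 24*d^2 + 4*d + 80) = (d - 3)*(d - 2)*(d^3 + d^2 - 22*d - 40) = (d - 3)*(d - 2)*(d + 2)*(d^2 - d - 20) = (d - 5)*(d - 3)*(d - 2)*(d + 2)*(d + 4)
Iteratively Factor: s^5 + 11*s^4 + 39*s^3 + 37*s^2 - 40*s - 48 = (s - 1)*(s^4 + 12*s^3 + 51*s^2 + 88*s + 48) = (s - 1)*(s + 1)*(s^3 + 11*s^2 + 40*s + 48) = (s - 1)*(s + 1)*(s + 4)*(s^2 + 7*s + 12) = (s - 1)*(s + 1)*(s + 4)^2*(s + 3)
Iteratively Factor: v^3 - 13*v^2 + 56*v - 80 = (v - 4)*(v^2 - 9*v + 20) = (v - 4)^2*(v - 5)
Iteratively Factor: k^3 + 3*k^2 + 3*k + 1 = (k + 1)*(k^2 + 2*k + 1) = (k + 1)^2*(k + 1)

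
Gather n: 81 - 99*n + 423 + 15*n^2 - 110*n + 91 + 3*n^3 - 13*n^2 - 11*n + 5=3*n^3 + 2*n^2 - 220*n + 600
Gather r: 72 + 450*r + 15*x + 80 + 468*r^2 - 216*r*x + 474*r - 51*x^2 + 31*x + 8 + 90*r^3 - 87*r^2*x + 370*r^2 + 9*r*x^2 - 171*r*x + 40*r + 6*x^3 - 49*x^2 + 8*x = 90*r^3 + r^2*(838 - 87*x) + r*(9*x^2 - 387*x + 964) + 6*x^3 - 100*x^2 + 54*x + 160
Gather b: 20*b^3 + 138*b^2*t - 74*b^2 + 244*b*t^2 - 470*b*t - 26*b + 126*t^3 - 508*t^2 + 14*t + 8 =20*b^3 + b^2*(138*t - 74) + b*(244*t^2 - 470*t - 26) + 126*t^3 - 508*t^2 + 14*t + 8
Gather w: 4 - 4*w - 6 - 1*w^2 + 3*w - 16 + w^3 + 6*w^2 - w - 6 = w^3 + 5*w^2 - 2*w - 24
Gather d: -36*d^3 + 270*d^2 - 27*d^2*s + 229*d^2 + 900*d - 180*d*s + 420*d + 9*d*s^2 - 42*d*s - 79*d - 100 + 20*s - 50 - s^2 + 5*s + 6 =-36*d^3 + d^2*(499 - 27*s) + d*(9*s^2 - 222*s + 1241) - s^2 + 25*s - 144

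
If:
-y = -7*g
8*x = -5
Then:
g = y/7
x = -5/8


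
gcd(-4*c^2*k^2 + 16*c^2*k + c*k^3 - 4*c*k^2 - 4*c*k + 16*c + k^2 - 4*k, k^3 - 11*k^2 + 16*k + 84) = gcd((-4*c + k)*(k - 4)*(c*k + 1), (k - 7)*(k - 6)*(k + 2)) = 1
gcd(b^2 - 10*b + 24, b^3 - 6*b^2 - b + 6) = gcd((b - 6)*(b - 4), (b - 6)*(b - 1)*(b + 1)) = b - 6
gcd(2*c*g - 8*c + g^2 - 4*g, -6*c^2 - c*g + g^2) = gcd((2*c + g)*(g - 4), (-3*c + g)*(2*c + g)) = 2*c + g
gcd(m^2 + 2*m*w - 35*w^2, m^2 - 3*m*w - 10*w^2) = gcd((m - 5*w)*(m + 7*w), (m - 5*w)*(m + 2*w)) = -m + 5*w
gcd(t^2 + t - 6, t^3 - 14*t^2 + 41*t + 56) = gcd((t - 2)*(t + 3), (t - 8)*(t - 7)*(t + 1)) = 1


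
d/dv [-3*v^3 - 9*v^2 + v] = -9*v^2 - 18*v + 1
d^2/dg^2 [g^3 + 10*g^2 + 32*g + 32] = 6*g + 20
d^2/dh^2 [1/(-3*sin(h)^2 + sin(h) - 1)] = (36*sin(h)^4 - 9*sin(h)^3 - 65*sin(h)^2 + 19*sin(h) + 4)/(3*sin(h)^2 - sin(h) + 1)^3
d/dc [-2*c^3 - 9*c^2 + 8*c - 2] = -6*c^2 - 18*c + 8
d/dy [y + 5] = 1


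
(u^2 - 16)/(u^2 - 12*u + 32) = (u + 4)/(u - 8)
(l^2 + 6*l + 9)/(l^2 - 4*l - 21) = (l + 3)/(l - 7)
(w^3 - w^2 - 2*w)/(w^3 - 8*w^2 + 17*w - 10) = w*(w + 1)/(w^2 - 6*w + 5)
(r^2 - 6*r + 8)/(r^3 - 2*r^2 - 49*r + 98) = (r - 4)/(r^2 - 49)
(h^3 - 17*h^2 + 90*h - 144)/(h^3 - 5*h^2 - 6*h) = (h^2 - 11*h + 24)/(h*(h + 1))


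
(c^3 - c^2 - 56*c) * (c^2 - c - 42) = c^5 - 2*c^4 - 97*c^3 + 98*c^2 + 2352*c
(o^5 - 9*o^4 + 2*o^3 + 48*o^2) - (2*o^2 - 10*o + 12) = o^5 - 9*o^4 + 2*o^3 + 46*o^2 + 10*o - 12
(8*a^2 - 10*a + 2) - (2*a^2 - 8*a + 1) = 6*a^2 - 2*a + 1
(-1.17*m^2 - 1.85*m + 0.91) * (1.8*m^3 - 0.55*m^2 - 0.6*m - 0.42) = -2.106*m^5 - 2.6865*m^4 + 3.3575*m^3 + 1.1009*m^2 + 0.231*m - 0.3822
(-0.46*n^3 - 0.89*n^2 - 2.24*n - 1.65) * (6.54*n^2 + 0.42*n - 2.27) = -3.0084*n^5 - 6.0138*n^4 - 13.9792*n^3 - 9.7115*n^2 + 4.3918*n + 3.7455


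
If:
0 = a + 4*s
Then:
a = -4*s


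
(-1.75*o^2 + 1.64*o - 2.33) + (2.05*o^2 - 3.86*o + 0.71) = 0.3*o^2 - 2.22*o - 1.62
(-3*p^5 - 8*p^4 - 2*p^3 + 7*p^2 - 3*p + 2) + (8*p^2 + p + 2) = -3*p^5 - 8*p^4 - 2*p^3 + 15*p^2 - 2*p + 4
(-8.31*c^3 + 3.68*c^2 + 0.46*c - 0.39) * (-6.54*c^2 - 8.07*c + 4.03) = 54.3474*c^5 + 42.9945*c^4 - 66.1953*c^3 + 13.6688*c^2 + 5.0011*c - 1.5717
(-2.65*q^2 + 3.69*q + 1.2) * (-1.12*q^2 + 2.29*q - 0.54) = 2.968*q^4 - 10.2013*q^3 + 8.5371*q^2 + 0.7554*q - 0.648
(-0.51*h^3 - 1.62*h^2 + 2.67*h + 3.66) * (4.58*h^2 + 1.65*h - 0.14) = -2.3358*h^5 - 8.2611*h^4 + 9.627*h^3 + 21.3951*h^2 + 5.6652*h - 0.5124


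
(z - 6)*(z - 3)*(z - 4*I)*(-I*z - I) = -I*z^4 - 4*z^3 + 8*I*z^3 + 32*z^2 - 9*I*z^2 - 36*z - 18*I*z - 72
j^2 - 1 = (j - 1)*(j + 1)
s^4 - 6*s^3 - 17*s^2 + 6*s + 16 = (s - 8)*(s - 1)*(s + 1)*(s + 2)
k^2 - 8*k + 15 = (k - 5)*(k - 3)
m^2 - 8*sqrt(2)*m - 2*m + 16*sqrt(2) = (m - 2)*(m - 8*sqrt(2))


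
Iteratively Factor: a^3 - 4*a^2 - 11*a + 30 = (a - 5)*(a^2 + a - 6) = (a - 5)*(a + 3)*(a - 2)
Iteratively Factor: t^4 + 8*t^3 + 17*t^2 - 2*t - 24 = (t + 2)*(t^3 + 6*t^2 + 5*t - 12) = (t - 1)*(t + 2)*(t^2 + 7*t + 12) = (t - 1)*(t + 2)*(t + 3)*(t + 4)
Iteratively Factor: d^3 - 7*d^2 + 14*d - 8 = (d - 1)*(d^2 - 6*d + 8) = (d - 2)*(d - 1)*(d - 4)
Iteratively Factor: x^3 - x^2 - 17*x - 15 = (x + 1)*(x^2 - 2*x - 15) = (x + 1)*(x + 3)*(x - 5)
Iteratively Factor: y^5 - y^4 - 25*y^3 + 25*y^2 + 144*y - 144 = (y - 1)*(y^4 - 25*y^2 + 144) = (y - 4)*(y - 1)*(y^3 + 4*y^2 - 9*y - 36) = (y - 4)*(y - 1)*(y + 3)*(y^2 + y - 12) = (y - 4)*(y - 1)*(y + 3)*(y + 4)*(y - 3)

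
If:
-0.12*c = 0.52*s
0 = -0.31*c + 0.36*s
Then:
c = 0.00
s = 0.00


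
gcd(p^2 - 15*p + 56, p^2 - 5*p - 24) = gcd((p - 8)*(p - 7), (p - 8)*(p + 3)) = p - 8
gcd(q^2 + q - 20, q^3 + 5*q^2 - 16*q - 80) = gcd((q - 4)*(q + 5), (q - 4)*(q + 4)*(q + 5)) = q^2 + q - 20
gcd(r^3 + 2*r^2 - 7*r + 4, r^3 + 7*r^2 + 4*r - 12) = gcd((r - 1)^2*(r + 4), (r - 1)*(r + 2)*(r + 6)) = r - 1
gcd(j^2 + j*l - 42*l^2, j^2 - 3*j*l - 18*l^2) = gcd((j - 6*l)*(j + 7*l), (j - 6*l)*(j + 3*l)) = j - 6*l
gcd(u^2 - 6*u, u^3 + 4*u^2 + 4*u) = u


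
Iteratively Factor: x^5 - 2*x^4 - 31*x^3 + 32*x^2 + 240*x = (x + 3)*(x^4 - 5*x^3 - 16*x^2 + 80*x) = x*(x + 3)*(x^3 - 5*x^2 - 16*x + 80) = x*(x - 4)*(x + 3)*(x^2 - x - 20) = x*(x - 4)*(x + 3)*(x + 4)*(x - 5)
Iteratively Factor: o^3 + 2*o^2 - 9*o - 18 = (o + 3)*(o^2 - o - 6) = (o - 3)*(o + 3)*(o + 2)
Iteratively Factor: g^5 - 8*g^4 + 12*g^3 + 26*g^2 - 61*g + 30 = (g - 1)*(g^4 - 7*g^3 + 5*g^2 + 31*g - 30) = (g - 5)*(g - 1)*(g^3 - 2*g^2 - 5*g + 6) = (g - 5)*(g - 3)*(g - 1)*(g^2 + g - 2) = (g - 5)*(g - 3)*(g - 1)*(g + 2)*(g - 1)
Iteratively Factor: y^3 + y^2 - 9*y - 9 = (y - 3)*(y^2 + 4*y + 3) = (y - 3)*(y + 3)*(y + 1)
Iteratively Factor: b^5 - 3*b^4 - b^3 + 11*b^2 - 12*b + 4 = (b - 2)*(b^4 - b^3 - 3*b^2 + 5*b - 2) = (b - 2)*(b - 1)*(b^3 - 3*b + 2) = (b - 2)*(b - 1)*(b + 2)*(b^2 - 2*b + 1) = (b - 2)*(b - 1)^2*(b + 2)*(b - 1)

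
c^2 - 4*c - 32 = (c - 8)*(c + 4)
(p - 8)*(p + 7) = p^2 - p - 56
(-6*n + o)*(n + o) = -6*n^2 - 5*n*o + o^2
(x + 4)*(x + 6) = x^2 + 10*x + 24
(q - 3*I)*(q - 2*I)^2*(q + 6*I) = q^4 - I*q^3 + 26*q^2 - 84*I*q - 72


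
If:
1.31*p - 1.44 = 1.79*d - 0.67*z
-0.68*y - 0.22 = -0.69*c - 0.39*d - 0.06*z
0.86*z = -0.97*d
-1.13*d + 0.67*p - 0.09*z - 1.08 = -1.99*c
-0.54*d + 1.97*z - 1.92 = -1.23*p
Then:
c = 0.38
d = -1.53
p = -1.87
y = -0.66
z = 1.72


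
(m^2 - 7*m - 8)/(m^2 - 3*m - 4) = (m - 8)/(m - 4)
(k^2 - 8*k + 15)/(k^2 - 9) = (k - 5)/(k + 3)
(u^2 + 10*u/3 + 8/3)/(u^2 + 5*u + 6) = (u + 4/3)/(u + 3)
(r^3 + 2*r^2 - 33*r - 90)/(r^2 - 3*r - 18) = r + 5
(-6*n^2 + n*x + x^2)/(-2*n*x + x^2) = (3*n + x)/x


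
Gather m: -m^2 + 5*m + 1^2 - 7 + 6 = -m^2 + 5*m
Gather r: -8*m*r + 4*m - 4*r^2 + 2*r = 4*m - 4*r^2 + r*(2 - 8*m)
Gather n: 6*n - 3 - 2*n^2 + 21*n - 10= -2*n^2 + 27*n - 13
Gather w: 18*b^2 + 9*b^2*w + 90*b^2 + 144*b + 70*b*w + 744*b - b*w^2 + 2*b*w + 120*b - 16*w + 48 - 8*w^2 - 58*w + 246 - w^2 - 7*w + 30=108*b^2 + 1008*b + w^2*(-b - 9) + w*(9*b^2 + 72*b - 81) + 324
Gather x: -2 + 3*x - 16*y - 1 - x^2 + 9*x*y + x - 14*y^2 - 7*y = -x^2 + x*(9*y + 4) - 14*y^2 - 23*y - 3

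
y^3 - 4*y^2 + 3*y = y*(y - 3)*(y - 1)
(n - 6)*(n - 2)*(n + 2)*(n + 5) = n^4 - n^3 - 34*n^2 + 4*n + 120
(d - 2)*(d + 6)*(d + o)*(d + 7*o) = d^4 + 8*d^3*o + 4*d^3 + 7*d^2*o^2 + 32*d^2*o - 12*d^2 + 28*d*o^2 - 96*d*o - 84*o^2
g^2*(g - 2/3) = g^3 - 2*g^2/3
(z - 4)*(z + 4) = z^2 - 16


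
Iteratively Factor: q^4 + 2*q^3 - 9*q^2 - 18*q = (q - 3)*(q^3 + 5*q^2 + 6*q) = q*(q - 3)*(q^2 + 5*q + 6) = q*(q - 3)*(q + 3)*(q + 2)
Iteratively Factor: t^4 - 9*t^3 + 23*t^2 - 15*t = (t - 3)*(t^3 - 6*t^2 + 5*t) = (t - 3)*(t - 1)*(t^2 - 5*t) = t*(t - 3)*(t - 1)*(t - 5)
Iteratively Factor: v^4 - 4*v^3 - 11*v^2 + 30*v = (v - 5)*(v^3 + v^2 - 6*v) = (v - 5)*(v + 3)*(v^2 - 2*v) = v*(v - 5)*(v + 3)*(v - 2)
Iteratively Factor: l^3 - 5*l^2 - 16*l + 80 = (l + 4)*(l^2 - 9*l + 20) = (l - 5)*(l + 4)*(l - 4)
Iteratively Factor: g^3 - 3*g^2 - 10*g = (g - 5)*(g^2 + 2*g) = (g - 5)*(g + 2)*(g)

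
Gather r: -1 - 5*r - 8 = -5*r - 9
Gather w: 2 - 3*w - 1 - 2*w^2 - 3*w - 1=-2*w^2 - 6*w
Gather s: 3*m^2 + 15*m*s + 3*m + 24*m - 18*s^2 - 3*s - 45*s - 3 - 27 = 3*m^2 + 27*m - 18*s^2 + s*(15*m - 48) - 30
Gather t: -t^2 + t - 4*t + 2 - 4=-t^2 - 3*t - 2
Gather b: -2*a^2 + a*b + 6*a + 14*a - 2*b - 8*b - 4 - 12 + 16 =-2*a^2 + 20*a + b*(a - 10)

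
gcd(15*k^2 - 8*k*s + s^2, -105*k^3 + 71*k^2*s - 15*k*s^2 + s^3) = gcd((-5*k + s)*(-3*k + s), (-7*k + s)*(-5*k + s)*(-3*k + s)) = 15*k^2 - 8*k*s + s^2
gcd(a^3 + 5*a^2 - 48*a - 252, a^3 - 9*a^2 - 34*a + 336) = a^2 - a - 42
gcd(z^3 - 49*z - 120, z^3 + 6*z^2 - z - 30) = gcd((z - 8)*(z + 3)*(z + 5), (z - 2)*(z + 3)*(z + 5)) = z^2 + 8*z + 15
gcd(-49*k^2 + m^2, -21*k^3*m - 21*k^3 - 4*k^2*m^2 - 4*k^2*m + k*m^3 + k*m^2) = 7*k - m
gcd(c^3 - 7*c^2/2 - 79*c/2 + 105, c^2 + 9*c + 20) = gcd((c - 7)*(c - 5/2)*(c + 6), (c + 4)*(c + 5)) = 1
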